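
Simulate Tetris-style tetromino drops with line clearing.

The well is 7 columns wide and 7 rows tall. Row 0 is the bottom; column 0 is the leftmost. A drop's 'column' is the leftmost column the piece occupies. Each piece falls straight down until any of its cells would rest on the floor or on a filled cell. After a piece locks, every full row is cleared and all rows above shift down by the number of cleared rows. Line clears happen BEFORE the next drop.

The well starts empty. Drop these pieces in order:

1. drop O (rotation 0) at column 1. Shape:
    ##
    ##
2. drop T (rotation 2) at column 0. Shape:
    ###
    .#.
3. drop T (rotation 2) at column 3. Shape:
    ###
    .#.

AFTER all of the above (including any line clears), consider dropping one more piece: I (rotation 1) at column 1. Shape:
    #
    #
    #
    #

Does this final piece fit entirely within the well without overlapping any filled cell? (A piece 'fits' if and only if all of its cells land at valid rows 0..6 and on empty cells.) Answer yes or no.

Drop 1: O rot0 at col 1 lands with bottom-row=0; cleared 0 line(s) (total 0); column heights now [0 2 2 0 0 0 0], max=2
Drop 2: T rot2 at col 0 lands with bottom-row=2; cleared 0 line(s) (total 0); column heights now [4 4 4 0 0 0 0], max=4
Drop 3: T rot2 at col 3 lands with bottom-row=0; cleared 0 line(s) (total 0); column heights now [4 4 4 2 2 2 0], max=4
Test piece I rot1 at col 1 (width 1): heights before test = [4 4 4 2 2 2 0]; fits = False

Answer: no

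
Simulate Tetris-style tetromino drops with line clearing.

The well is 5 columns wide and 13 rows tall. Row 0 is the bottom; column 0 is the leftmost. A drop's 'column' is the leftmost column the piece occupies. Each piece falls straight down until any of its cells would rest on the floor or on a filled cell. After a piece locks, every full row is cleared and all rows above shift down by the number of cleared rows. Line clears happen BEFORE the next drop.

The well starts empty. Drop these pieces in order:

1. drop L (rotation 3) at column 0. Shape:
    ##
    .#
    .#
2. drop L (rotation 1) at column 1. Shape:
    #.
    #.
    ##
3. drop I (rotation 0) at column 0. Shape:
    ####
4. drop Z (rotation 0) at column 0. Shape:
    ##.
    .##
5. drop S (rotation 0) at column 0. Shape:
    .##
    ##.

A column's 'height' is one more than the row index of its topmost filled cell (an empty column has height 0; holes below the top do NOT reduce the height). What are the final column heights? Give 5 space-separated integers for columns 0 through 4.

Drop 1: L rot3 at col 0 lands with bottom-row=0; cleared 0 line(s) (total 0); column heights now [3 3 0 0 0], max=3
Drop 2: L rot1 at col 1 lands with bottom-row=3; cleared 0 line(s) (total 0); column heights now [3 6 4 0 0], max=6
Drop 3: I rot0 at col 0 lands with bottom-row=6; cleared 0 line(s) (total 0); column heights now [7 7 7 7 0], max=7
Drop 4: Z rot0 at col 0 lands with bottom-row=7; cleared 0 line(s) (total 0); column heights now [9 9 8 7 0], max=9
Drop 5: S rot0 at col 0 lands with bottom-row=9; cleared 0 line(s) (total 0); column heights now [10 11 11 7 0], max=11

Answer: 10 11 11 7 0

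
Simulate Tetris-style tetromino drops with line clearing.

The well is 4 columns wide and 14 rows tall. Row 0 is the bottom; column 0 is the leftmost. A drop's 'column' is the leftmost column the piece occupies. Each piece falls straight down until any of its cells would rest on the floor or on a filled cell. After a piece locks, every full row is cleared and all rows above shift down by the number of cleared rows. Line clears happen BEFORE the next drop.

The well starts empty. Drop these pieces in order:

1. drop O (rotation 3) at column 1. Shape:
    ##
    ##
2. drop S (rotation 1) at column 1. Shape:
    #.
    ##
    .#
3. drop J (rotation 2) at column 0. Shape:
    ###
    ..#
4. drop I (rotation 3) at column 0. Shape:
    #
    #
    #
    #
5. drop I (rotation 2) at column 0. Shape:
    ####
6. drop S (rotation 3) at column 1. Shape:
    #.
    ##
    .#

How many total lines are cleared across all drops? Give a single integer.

Drop 1: O rot3 at col 1 lands with bottom-row=0; cleared 0 line(s) (total 0); column heights now [0 2 2 0], max=2
Drop 2: S rot1 at col 1 lands with bottom-row=2; cleared 0 line(s) (total 0); column heights now [0 5 4 0], max=5
Drop 3: J rot2 at col 0 lands with bottom-row=4; cleared 0 line(s) (total 0); column heights now [6 6 6 0], max=6
Drop 4: I rot3 at col 0 lands with bottom-row=6; cleared 0 line(s) (total 0); column heights now [10 6 6 0], max=10
Drop 5: I rot2 at col 0 lands with bottom-row=10; cleared 1 line(s) (total 1); column heights now [10 6 6 0], max=10
Drop 6: S rot3 at col 1 lands with bottom-row=6; cleared 0 line(s) (total 1); column heights now [10 9 8 0], max=10

Answer: 1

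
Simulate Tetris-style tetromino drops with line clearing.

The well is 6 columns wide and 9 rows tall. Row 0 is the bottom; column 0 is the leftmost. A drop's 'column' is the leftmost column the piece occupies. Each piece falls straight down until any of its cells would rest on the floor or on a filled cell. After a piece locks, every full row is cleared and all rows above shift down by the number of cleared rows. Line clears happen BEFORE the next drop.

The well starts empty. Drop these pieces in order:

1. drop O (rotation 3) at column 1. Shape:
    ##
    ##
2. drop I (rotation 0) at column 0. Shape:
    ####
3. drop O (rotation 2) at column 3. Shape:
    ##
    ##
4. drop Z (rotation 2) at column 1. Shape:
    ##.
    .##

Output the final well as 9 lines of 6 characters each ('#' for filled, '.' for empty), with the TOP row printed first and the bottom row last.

Drop 1: O rot3 at col 1 lands with bottom-row=0; cleared 0 line(s) (total 0); column heights now [0 2 2 0 0 0], max=2
Drop 2: I rot0 at col 0 lands with bottom-row=2; cleared 0 line(s) (total 0); column heights now [3 3 3 3 0 0], max=3
Drop 3: O rot2 at col 3 lands with bottom-row=3; cleared 0 line(s) (total 0); column heights now [3 3 3 5 5 0], max=5
Drop 4: Z rot2 at col 1 lands with bottom-row=5; cleared 0 line(s) (total 0); column heights now [3 7 7 6 5 0], max=7

Answer: ......
......
.##...
..##..
...##.
...##.
####..
.##...
.##...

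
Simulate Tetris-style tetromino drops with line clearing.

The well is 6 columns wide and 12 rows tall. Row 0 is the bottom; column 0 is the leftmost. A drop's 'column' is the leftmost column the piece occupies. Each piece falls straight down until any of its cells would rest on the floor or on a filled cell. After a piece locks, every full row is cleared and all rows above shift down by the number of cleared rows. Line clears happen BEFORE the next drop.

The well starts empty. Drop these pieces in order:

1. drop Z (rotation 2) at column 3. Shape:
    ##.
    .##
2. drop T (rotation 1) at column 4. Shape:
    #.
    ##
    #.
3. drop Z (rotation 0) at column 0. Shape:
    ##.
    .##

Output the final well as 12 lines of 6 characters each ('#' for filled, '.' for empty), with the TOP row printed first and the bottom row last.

Drop 1: Z rot2 at col 3 lands with bottom-row=0; cleared 0 line(s) (total 0); column heights now [0 0 0 2 2 1], max=2
Drop 2: T rot1 at col 4 lands with bottom-row=2; cleared 0 line(s) (total 0); column heights now [0 0 0 2 5 4], max=5
Drop 3: Z rot0 at col 0 lands with bottom-row=0; cleared 0 line(s) (total 0); column heights now [2 2 1 2 5 4], max=5

Answer: ......
......
......
......
......
......
......
....#.
....##
....#.
##.##.
.##.##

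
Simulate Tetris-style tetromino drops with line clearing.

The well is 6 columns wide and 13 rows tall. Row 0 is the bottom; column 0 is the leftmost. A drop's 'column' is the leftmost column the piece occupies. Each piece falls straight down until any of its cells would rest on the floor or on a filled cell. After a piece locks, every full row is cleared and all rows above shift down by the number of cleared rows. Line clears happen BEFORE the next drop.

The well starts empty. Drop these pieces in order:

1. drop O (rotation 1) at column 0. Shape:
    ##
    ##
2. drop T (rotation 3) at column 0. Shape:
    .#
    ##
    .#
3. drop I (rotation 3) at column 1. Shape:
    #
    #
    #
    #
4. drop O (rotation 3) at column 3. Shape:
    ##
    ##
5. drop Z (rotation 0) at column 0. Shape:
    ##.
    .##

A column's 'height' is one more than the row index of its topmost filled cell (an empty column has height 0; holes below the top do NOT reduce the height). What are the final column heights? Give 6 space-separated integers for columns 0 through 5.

Drop 1: O rot1 at col 0 lands with bottom-row=0; cleared 0 line(s) (total 0); column heights now [2 2 0 0 0 0], max=2
Drop 2: T rot3 at col 0 lands with bottom-row=2; cleared 0 line(s) (total 0); column heights now [4 5 0 0 0 0], max=5
Drop 3: I rot3 at col 1 lands with bottom-row=5; cleared 0 line(s) (total 0); column heights now [4 9 0 0 0 0], max=9
Drop 4: O rot3 at col 3 lands with bottom-row=0; cleared 0 line(s) (total 0); column heights now [4 9 0 2 2 0], max=9
Drop 5: Z rot0 at col 0 lands with bottom-row=9; cleared 0 line(s) (total 0); column heights now [11 11 10 2 2 0], max=11

Answer: 11 11 10 2 2 0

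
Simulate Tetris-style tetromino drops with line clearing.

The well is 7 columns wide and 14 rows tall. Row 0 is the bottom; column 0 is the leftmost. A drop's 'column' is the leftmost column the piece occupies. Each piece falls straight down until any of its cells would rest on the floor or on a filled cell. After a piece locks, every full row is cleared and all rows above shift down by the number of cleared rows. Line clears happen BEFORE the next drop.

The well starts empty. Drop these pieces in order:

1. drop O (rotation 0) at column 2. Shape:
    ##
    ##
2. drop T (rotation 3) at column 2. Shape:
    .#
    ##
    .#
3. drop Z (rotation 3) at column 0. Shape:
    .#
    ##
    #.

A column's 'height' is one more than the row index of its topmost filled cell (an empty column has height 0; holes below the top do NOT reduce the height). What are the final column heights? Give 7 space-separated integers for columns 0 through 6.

Drop 1: O rot0 at col 2 lands with bottom-row=0; cleared 0 line(s) (total 0); column heights now [0 0 2 2 0 0 0], max=2
Drop 2: T rot3 at col 2 lands with bottom-row=2; cleared 0 line(s) (total 0); column heights now [0 0 4 5 0 0 0], max=5
Drop 3: Z rot3 at col 0 lands with bottom-row=0; cleared 0 line(s) (total 0); column heights now [2 3 4 5 0 0 0], max=5

Answer: 2 3 4 5 0 0 0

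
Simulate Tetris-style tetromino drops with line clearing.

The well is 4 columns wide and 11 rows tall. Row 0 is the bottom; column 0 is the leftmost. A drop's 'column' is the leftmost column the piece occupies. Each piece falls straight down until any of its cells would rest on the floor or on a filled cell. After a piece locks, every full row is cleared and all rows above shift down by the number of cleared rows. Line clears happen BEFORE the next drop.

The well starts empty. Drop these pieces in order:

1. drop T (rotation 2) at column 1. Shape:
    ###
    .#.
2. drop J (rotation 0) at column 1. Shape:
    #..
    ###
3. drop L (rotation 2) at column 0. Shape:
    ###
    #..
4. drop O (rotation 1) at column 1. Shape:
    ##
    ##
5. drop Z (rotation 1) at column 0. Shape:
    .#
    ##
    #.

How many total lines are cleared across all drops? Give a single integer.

Answer: 0

Derivation:
Drop 1: T rot2 at col 1 lands with bottom-row=0; cleared 0 line(s) (total 0); column heights now [0 2 2 2], max=2
Drop 2: J rot0 at col 1 lands with bottom-row=2; cleared 0 line(s) (total 0); column heights now [0 4 3 3], max=4
Drop 3: L rot2 at col 0 lands with bottom-row=3; cleared 0 line(s) (total 0); column heights now [5 5 5 3], max=5
Drop 4: O rot1 at col 1 lands with bottom-row=5; cleared 0 line(s) (total 0); column heights now [5 7 7 3], max=7
Drop 5: Z rot1 at col 0 lands with bottom-row=6; cleared 0 line(s) (total 0); column heights now [8 9 7 3], max=9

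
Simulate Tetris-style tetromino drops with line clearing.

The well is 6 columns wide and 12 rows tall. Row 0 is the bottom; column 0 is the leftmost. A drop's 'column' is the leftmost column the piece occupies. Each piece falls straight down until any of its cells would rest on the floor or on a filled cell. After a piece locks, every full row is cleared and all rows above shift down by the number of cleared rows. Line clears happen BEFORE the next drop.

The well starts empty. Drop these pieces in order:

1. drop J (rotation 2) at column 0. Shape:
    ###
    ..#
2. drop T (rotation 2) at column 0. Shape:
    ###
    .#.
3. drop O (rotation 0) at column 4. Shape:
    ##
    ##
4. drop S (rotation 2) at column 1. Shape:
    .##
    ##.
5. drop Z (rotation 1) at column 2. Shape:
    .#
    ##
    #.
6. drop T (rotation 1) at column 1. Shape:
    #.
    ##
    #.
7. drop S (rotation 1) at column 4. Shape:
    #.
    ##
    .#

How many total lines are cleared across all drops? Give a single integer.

Drop 1: J rot2 at col 0 lands with bottom-row=0; cleared 0 line(s) (total 0); column heights now [2 2 2 0 0 0], max=2
Drop 2: T rot2 at col 0 lands with bottom-row=2; cleared 0 line(s) (total 0); column heights now [4 4 4 0 0 0], max=4
Drop 3: O rot0 at col 4 lands with bottom-row=0; cleared 0 line(s) (total 0); column heights now [4 4 4 0 2 2], max=4
Drop 4: S rot2 at col 1 lands with bottom-row=4; cleared 0 line(s) (total 0); column heights now [4 5 6 6 2 2], max=6
Drop 5: Z rot1 at col 2 lands with bottom-row=6; cleared 0 line(s) (total 0); column heights now [4 5 8 9 2 2], max=9
Drop 6: T rot1 at col 1 lands with bottom-row=7; cleared 0 line(s) (total 0); column heights now [4 10 9 9 2 2], max=10
Drop 7: S rot1 at col 4 lands with bottom-row=2; cleared 0 line(s) (total 0); column heights now [4 10 9 9 5 4], max=10

Answer: 0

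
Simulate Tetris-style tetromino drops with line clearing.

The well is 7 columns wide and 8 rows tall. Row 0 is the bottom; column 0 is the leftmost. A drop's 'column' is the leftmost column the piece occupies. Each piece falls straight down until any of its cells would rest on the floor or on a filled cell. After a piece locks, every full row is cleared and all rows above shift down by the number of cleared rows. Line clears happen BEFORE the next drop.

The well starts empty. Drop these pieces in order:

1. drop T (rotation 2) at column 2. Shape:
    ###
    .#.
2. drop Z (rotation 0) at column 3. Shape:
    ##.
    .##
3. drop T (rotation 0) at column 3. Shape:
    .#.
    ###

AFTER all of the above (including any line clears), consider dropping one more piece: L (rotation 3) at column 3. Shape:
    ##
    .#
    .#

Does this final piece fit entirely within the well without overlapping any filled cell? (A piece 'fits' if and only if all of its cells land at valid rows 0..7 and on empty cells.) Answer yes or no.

Drop 1: T rot2 at col 2 lands with bottom-row=0; cleared 0 line(s) (total 0); column heights now [0 0 2 2 2 0 0], max=2
Drop 2: Z rot0 at col 3 lands with bottom-row=2; cleared 0 line(s) (total 0); column heights now [0 0 2 4 4 3 0], max=4
Drop 3: T rot0 at col 3 lands with bottom-row=4; cleared 0 line(s) (total 0); column heights now [0 0 2 5 6 5 0], max=6
Test piece L rot3 at col 3 (width 2): heights before test = [0 0 2 5 6 5 0]; fits = False

Answer: no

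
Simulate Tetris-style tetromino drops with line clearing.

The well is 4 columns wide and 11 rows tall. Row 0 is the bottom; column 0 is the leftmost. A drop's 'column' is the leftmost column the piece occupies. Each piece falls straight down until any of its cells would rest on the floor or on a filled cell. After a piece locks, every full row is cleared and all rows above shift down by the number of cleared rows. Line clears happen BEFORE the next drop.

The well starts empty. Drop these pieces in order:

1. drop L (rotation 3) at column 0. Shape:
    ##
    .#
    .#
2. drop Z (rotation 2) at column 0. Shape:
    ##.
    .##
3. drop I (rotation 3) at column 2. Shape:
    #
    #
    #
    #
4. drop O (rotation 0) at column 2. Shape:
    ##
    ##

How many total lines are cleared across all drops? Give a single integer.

Drop 1: L rot3 at col 0 lands with bottom-row=0; cleared 0 line(s) (total 0); column heights now [3 3 0 0], max=3
Drop 2: Z rot2 at col 0 lands with bottom-row=3; cleared 0 line(s) (total 0); column heights now [5 5 4 0], max=5
Drop 3: I rot3 at col 2 lands with bottom-row=4; cleared 0 line(s) (total 0); column heights now [5 5 8 0], max=8
Drop 4: O rot0 at col 2 lands with bottom-row=8; cleared 0 line(s) (total 0); column heights now [5 5 10 10], max=10

Answer: 0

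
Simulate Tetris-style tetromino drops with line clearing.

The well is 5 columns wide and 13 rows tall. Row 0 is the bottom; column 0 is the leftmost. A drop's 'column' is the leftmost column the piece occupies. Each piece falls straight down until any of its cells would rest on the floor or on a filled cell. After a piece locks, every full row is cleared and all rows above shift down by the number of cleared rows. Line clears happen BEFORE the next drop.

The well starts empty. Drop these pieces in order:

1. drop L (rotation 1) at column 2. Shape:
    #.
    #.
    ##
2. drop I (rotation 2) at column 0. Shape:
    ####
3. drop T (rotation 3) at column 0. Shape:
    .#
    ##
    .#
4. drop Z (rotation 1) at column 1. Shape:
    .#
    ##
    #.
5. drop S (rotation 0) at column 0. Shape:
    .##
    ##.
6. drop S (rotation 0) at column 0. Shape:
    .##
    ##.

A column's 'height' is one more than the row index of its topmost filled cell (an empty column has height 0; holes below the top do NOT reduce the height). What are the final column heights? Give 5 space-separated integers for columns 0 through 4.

Drop 1: L rot1 at col 2 lands with bottom-row=0; cleared 0 line(s) (total 0); column heights now [0 0 3 1 0], max=3
Drop 2: I rot2 at col 0 lands with bottom-row=3; cleared 0 line(s) (total 0); column heights now [4 4 4 4 0], max=4
Drop 3: T rot3 at col 0 lands with bottom-row=4; cleared 0 line(s) (total 0); column heights now [6 7 4 4 0], max=7
Drop 4: Z rot1 at col 1 lands with bottom-row=7; cleared 0 line(s) (total 0); column heights now [6 9 10 4 0], max=10
Drop 5: S rot0 at col 0 lands with bottom-row=9; cleared 0 line(s) (total 0); column heights now [10 11 11 4 0], max=11
Drop 6: S rot0 at col 0 lands with bottom-row=11; cleared 0 line(s) (total 0); column heights now [12 13 13 4 0], max=13

Answer: 12 13 13 4 0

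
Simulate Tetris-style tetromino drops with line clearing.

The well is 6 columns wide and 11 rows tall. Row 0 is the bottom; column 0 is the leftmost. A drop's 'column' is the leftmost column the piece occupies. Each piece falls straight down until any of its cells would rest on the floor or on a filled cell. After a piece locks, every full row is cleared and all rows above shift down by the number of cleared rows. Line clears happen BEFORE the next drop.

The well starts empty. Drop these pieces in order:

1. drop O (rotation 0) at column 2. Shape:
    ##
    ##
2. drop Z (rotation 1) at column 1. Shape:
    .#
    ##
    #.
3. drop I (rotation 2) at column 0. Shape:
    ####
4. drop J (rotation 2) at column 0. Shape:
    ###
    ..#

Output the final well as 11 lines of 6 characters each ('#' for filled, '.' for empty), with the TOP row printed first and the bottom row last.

Drop 1: O rot0 at col 2 lands with bottom-row=0; cleared 0 line(s) (total 0); column heights now [0 0 2 2 0 0], max=2
Drop 2: Z rot1 at col 1 lands with bottom-row=1; cleared 0 line(s) (total 0); column heights now [0 3 4 2 0 0], max=4
Drop 3: I rot2 at col 0 lands with bottom-row=4; cleared 0 line(s) (total 0); column heights now [5 5 5 5 0 0], max=5
Drop 4: J rot2 at col 0 lands with bottom-row=5; cleared 0 line(s) (total 0); column heights now [7 7 7 5 0 0], max=7

Answer: ......
......
......
......
###...
..#...
####..
..#...
.##...
.###..
..##..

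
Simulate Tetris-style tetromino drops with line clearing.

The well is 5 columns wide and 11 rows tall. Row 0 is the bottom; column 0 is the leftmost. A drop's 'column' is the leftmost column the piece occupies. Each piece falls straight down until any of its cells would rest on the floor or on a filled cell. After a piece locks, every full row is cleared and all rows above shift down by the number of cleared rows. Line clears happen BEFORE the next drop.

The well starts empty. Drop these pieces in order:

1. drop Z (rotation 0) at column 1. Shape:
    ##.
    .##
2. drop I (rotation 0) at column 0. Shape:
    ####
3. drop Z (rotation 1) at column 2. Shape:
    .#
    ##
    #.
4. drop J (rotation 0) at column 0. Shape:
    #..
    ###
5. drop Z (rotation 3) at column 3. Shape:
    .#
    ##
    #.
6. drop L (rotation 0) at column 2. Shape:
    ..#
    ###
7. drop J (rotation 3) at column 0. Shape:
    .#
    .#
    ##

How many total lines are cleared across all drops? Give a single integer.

Answer: 0

Derivation:
Drop 1: Z rot0 at col 1 lands with bottom-row=0; cleared 0 line(s) (total 0); column heights now [0 2 2 1 0], max=2
Drop 2: I rot0 at col 0 lands with bottom-row=2; cleared 0 line(s) (total 0); column heights now [3 3 3 3 0], max=3
Drop 3: Z rot1 at col 2 lands with bottom-row=3; cleared 0 line(s) (total 0); column heights now [3 3 5 6 0], max=6
Drop 4: J rot0 at col 0 lands with bottom-row=5; cleared 0 line(s) (total 0); column heights now [7 6 6 6 0], max=7
Drop 5: Z rot3 at col 3 lands with bottom-row=6; cleared 0 line(s) (total 0); column heights now [7 6 6 8 9], max=9
Drop 6: L rot0 at col 2 lands with bottom-row=9; cleared 0 line(s) (total 0); column heights now [7 6 10 10 11], max=11
Drop 7: J rot3 at col 0 lands with bottom-row=7; cleared 0 line(s) (total 0); column heights now [8 10 10 10 11], max=11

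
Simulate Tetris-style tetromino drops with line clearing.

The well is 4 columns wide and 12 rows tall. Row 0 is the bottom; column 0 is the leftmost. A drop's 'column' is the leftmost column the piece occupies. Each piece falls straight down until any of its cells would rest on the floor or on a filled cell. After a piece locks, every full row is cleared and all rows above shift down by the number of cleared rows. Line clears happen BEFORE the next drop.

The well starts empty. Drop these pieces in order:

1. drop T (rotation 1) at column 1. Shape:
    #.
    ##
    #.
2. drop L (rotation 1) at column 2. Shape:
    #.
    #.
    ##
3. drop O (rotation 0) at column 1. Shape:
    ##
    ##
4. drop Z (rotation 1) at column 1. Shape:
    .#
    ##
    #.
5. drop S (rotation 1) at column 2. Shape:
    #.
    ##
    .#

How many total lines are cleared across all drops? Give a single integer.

Answer: 0

Derivation:
Drop 1: T rot1 at col 1 lands with bottom-row=0; cleared 0 line(s) (total 0); column heights now [0 3 2 0], max=3
Drop 2: L rot1 at col 2 lands with bottom-row=2; cleared 0 line(s) (total 0); column heights now [0 3 5 3], max=5
Drop 3: O rot0 at col 1 lands with bottom-row=5; cleared 0 line(s) (total 0); column heights now [0 7 7 3], max=7
Drop 4: Z rot1 at col 1 lands with bottom-row=7; cleared 0 line(s) (total 0); column heights now [0 9 10 3], max=10
Drop 5: S rot1 at col 2 lands with bottom-row=9; cleared 0 line(s) (total 0); column heights now [0 9 12 11], max=12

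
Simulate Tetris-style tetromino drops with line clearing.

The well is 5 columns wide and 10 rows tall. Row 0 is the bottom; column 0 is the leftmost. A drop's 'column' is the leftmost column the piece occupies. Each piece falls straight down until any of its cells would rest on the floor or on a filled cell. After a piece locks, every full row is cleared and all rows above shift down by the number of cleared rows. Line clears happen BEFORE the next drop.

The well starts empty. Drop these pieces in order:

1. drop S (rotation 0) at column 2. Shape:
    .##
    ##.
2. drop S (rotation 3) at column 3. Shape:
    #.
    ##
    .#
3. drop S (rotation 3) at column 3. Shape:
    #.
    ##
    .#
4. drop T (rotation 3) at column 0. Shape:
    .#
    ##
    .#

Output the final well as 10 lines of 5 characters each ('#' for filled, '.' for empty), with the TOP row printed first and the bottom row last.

Drop 1: S rot0 at col 2 lands with bottom-row=0; cleared 0 line(s) (total 0); column heights now [0 0 1 2 2], max=2
Drop 2: S rot3 at col 3 lands with bottom-row=2; cleared 0 line(s) (total 0); column heights now [0 0 1 5 4], max=5
Drop 3: S rot3 at col 3 lands with bottom-row=4; cleared 0 line(s) (total 0); column heights now [0 0 1 7 6], max=7
Drop 4: T rot3 at col 0 lands with bottom-row=0; cleared 0 line(s) (total 0); column heights now [2 3 1 7 6], max=7

Answer: .....
.....
.....
...#.
...##
...##
...##
.#..#
##.##
.###.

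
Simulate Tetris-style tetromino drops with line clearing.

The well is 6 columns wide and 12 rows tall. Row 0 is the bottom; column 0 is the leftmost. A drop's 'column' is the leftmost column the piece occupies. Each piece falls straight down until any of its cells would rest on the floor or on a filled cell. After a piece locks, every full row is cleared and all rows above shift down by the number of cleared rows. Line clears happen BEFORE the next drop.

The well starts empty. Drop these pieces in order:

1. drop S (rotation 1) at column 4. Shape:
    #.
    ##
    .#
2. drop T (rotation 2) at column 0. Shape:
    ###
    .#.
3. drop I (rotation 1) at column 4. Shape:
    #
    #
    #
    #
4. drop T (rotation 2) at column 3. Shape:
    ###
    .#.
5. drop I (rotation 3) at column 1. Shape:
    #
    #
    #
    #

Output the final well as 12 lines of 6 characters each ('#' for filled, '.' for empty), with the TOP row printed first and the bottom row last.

Drop 1: S rot1 at col 4 lands with bottom-row=0; cleared 0 line(s) (total 0); column heights now [0 0 0 0 3 2], max=3
Drop 2: T rot2 at col 0 lands with bottom-row=0; cleared 0 line(s) (total 0); column heights now [2 2 2 0 3 2], max=3
Drop 3: I rot1 at col 4 lands with bottom-row=3; cleared 0 line(s) (total 0); column heights now [2 2 2 0 7 2], max=7
Drop 4: T rot2 at col 3 lands with bottom-row=7; cleared 0 line(s) (total 0); column heights now [2 2 2 9 9 9], max=9
Drop 5: I rot3 at col 1 lands with bottom-row=2; cleared 0 line(s) (total 0); column heights now [2 6 2 9 9 9], max=9

Answer: ......
......
......
...###
....#.
....#.
.#..#.
.#..#.
.#..#.
.#..#.
###.##
.#...#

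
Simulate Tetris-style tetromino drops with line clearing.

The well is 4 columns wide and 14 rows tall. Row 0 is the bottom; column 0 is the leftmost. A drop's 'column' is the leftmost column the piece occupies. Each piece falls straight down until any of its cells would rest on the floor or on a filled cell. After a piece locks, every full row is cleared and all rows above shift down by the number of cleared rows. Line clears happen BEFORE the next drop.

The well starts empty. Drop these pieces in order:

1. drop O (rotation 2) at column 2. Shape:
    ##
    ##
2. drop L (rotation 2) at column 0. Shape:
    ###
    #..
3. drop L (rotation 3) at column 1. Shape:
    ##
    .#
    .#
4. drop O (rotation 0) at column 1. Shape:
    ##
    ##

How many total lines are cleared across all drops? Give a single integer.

Drop 1: O rot2 at col 2 lands with bottom-row=0; cleared 0 line(s) (total 0); column heights now [0 0 2 2], max=2
Drop 2: L rot2 at col 0 lands with bottom-row=1; cleared 0 line(s) (total 0); column heights now [3 3 3 2], max=3
Drop 3: L rot3 at col 1 lands with bottom-row=3; cleared 0 line(s) (total 0); column heights now [3 6 6 2], max=6
Drop 4: O rot0 at col 1 lands with bottom-row=6; cleared 0 line(s) (total 0); column heights now [3 8 8 2], max=8

Answer: 0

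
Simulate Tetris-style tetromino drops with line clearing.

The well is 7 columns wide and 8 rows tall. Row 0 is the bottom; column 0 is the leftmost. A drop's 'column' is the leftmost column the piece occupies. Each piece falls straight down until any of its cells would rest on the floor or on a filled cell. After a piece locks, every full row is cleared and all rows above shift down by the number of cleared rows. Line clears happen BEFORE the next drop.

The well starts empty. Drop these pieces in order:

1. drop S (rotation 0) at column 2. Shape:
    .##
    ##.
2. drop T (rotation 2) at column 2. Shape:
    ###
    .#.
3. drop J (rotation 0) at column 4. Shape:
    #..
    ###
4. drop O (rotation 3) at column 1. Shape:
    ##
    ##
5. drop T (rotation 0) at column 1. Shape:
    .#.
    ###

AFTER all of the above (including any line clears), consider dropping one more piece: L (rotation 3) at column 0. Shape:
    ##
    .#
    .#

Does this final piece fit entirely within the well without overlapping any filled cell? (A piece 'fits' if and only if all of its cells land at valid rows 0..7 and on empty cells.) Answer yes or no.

Drop 1: S rot0 at col 2 lands with bottom-row=0; cleared 0 line(s) (total 0); column heights now [0 0 1 2 2 0 0], max=2
Drop 2: T rot2 at col 2 lands with bottom-row=2; cleared 0 line(s) (total 0); column heights now [0 0 4 4 4 0 0], max=4
Drop 3: J rot0 at col 4 lands with bottom-row=4; cleared 0 line(s) (total 0); column heights now [0 0 4 4 6 5 5], max=6
Drop 4: O rot3 at col 1 lands with bottom-row=4; cleared 0 line(s) (total 0); column heights now [0 6 6 4 6 5 5], max=6
Drop 5: T rot0 at col 1 lands with bottom-row=6; cleared 0 line(s) (total 0); column heights now [0 7 8 7 6 5 5], max=8
Test piece L rot3 at col 0 (width 2): heights before test = [0 7 8 7 6 5 5]; fits = False

Answer: no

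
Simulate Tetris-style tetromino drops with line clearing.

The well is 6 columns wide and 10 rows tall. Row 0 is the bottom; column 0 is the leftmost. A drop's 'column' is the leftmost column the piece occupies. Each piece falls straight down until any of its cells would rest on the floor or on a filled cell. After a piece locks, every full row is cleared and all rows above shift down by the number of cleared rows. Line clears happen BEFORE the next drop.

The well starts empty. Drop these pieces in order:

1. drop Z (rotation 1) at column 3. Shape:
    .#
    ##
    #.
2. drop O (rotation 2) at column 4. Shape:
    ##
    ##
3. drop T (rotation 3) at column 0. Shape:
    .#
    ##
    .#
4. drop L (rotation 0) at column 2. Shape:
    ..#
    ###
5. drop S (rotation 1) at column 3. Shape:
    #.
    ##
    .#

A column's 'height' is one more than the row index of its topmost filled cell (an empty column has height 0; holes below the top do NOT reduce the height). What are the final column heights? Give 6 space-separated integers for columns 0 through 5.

Drop 1: Z rot1 at col 3 lands with bottom-row=0; cleared 0 line(s) (total 0); column heights now [0 0 0 2 3 0], max=3
Drop 2: O rot2 at col 4 lands with bottom-row=3; cleared 0 line(s) (total 0); column heights now [0 0 0 2 5 5], max=5
Drop 3: T rot3 at col 0 lands with bottom-row=0; cleared 0 line(s) (total 0); column heights now [2 3 0 2 5 5], max=5
Drop 4: L rot0 at col 2 lands with bottom-row=5; cleared 0 line(s) (total 0); column heights now [2 3 6 6 7 5], max=7
Drop 5: S rot1 at col 3 lands with bottom-row=7; cleared 0 line(s) (total 0); column heights now [2 3 6 10 9 5], max=10

Answer: 2 3 6 10 9 5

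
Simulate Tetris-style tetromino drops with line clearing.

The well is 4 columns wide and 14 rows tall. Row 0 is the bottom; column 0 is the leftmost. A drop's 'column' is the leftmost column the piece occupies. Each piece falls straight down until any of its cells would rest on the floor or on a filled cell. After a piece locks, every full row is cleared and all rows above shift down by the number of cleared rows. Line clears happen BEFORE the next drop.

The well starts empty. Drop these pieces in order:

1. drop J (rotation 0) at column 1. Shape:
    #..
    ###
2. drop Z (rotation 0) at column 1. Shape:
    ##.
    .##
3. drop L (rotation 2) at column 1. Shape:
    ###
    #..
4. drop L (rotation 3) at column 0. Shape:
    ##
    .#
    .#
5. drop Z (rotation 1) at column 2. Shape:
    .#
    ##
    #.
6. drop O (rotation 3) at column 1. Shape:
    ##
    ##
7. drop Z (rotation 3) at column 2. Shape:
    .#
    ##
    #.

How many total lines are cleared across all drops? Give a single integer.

Drop 1: J rot0 at col 1 lands with bottom-row=0; cleared 0 line(s) (total 0); column heights now [0 2 1 1], max=2
Drop 2: Z rot0 at col 1 lands with bottom-row=1; cleared 0 line(s) (total 0); column heights now [0 3 3 2], max=3
Drop 3: L rot2 at col 1 lands with bottom-row=3; cleared 0 line(s) (total 0); column heights now [0 5 5 5], max=5
Drop 4: L rot3 at col 0 lands with bottom-row=5; cleared 0 line(s) (total 0); column heights now [8 8 5 5], max=8
Drop 5: Z rot1 at col 2 lands with bottom-row=5; cleared 0 line(s) (total 0); column heights now [8 8 7 8], max=8
Drop 6: O rot3 at col 1 lands with bottom-row=8; cleared 0 line(s) (total 0); column heights now [8 10 10 8], max=10
Drop 7: Z rot3 at col 2 lands with bottom-row=10; cleared 0 line(s) (total 0); column heights now [8 10 12 13], max=13

Answer: 0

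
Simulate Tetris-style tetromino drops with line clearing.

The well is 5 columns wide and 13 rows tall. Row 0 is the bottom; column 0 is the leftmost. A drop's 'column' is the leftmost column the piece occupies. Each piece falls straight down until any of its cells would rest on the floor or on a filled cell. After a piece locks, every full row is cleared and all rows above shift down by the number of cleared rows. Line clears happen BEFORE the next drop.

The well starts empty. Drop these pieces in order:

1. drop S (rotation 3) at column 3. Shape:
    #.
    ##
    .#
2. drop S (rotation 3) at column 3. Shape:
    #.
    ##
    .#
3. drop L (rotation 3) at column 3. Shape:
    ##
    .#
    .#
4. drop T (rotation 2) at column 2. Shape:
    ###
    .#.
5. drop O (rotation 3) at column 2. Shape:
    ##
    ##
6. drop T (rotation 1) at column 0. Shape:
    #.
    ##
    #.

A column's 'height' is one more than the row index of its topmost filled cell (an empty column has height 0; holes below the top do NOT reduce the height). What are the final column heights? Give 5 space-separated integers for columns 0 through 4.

Answer: 3 2 11 11 9

Derivation:
Drop 1: S rot3 at col 3 lands with bottom-row=0; cleared 0 line(s) (total 0); column heights now [0 0 0 3 2], max=3
Drop 2: S rot3 at col 3 lands with bottom-row=2; cleared 0 line(s) (total 0); column heights now [0 0 0 5 4], max=5
Drop 3: L rot3 at col 3 lands with bottom-row=4; cleared 0 line(s) (total 0); column heights now [0 0 0 7 7], max=7
Drop 4: T rot2 at col 2 lands with bottom-row=7; cleared 0 line(s) (total 0); column heights now [0 0 9 9 9], max=9
Drop 5: O rot3 at col 2 lands with bottom-row=9; cleared 0 line(s) (total 0); column heights now [0 0 11 11 9], max=11
Drop 6: T rot1 at col 0 lands with bottom-row=0; cleared 0 line(s) (total 0); column heights now [3 2 11 11 9], max=11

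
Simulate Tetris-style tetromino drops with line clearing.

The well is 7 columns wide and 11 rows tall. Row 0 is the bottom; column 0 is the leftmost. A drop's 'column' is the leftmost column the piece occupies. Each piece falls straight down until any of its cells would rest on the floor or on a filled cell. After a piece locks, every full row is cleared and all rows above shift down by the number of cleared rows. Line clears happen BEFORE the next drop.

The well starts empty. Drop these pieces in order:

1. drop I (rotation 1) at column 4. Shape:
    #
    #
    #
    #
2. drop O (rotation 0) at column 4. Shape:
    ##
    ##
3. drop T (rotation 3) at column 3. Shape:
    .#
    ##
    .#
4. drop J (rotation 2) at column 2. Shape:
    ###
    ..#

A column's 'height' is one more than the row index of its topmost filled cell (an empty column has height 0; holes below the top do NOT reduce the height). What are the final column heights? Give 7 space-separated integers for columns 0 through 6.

Answer: 0 0 11 11 11 6 0

Derivation:
Drop 1: I rot1 at col 4 lands with bottom-row=0; cleared 0 line(s) (total 0); column heights now [0 0 0 0 4 0 0], max=4
Drop 2: O rot0 at col 4 lands with bottom-row=4; cleared 0 line(s) (total 0); column heights now [0 0 0 0 6 6 0], max=6
Drop 3: T rot3 at col 3 lands with bottom-row=6; cleared 0 line(s) (total 0); column heights now [0 0 0 8 9 6 0], max=9
Drop 4: J rot2 at col 2 lands with bottom-row=9; cleared 0 line(s) (total 0); column heights now [0 0 11 11 11 6 0], max=11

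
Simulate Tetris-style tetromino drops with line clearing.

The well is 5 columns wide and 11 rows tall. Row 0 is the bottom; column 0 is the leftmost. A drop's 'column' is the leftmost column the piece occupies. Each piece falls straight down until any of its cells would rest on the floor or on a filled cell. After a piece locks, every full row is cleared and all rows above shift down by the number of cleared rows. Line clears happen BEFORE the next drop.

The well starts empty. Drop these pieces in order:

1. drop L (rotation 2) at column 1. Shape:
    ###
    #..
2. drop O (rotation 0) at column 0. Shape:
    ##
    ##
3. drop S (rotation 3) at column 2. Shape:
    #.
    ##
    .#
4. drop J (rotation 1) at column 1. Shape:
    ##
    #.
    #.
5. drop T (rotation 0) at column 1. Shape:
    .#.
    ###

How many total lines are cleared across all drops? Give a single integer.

Answer: 0

Derivation:
Drop 1: L rot2 at col 1 lands with bottom-row=0; cleared 0 line(s) (total 0); column heights now [0 2 2 2 0], max=2
Drop 2: O rot0 at col 0 lands with bottom-row=2; cleared 0 line(s) (total 0); column heights now [4 4 2 2 0], max=4
Drop 3: S rot3 at col 2 lands with bottom-row=2; cleared 0 line(s) (total 0); column heights now [4 4 5 4 0], max=5
Drop 4: J rot1 at col 1 lands with bottom-row=4; cleared 0 line(s) (total 0); column heights now [4 7 7 4 0], max=7
Drop 5: T rot0 at col 1 lands with bottom-row=7; cleared 0 line(s) (total 0); column heights now [4 8 9 8 0], max=9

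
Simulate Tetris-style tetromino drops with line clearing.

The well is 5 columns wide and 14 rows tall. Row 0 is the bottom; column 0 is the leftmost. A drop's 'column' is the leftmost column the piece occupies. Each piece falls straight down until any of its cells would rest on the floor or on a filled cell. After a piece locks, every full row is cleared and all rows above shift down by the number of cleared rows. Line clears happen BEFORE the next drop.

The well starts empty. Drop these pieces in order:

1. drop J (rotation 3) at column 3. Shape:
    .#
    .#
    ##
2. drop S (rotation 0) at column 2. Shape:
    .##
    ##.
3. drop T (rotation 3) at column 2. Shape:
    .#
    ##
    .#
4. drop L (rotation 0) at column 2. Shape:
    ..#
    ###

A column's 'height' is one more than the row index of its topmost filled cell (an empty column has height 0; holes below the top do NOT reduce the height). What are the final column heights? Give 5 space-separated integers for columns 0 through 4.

Drop 1: J rot3 at col 3 lands with bottom-row=0; cleared 0 line(s) (total 0); column heights now [0 0 0 1 3], max=3
Drop 2: S rot0 at col 2 lands with bottom-row=2; cleared 0 line(s) (total 0); column heights now [0 0 3 4 4], max=4
Drop 3: T rot3 at col 2 lands with bottom-row=4; cleared 0 line(s) (total 0); column heights now [0 0 6 7 4], max=7
Drop 4: L rot0 at col 2 lands with bottom-row=7; cleared 0 line(s) (total 0); column heights now [0 0 8 8 9], max=9

Answer: 0 0 8 8 9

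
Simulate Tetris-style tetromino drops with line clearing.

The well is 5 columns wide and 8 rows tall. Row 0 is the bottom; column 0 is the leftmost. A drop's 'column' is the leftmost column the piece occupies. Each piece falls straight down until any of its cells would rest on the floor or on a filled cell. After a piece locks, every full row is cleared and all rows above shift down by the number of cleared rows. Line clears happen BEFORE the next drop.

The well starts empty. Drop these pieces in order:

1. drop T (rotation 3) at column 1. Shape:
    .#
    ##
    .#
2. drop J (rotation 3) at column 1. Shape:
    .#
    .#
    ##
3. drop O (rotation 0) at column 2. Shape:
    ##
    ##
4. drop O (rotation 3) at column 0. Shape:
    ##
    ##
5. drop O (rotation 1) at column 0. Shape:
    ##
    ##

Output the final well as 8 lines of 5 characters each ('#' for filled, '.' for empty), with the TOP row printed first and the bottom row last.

Drop 1: T rot3 at col 1 lands with bottom-row=0; cleared 0 line(s) (total 0); column heights now [0 2 3 0 0], max=3
Drop 2: J rot3 at col 1 lands with bottom-row=3; cleared 0 line(s) (total 0); column heights now [0 4 6 0 0], max=6
Drop 3: O rot0 at col 2 lands with bottom-row=6; cleared 0 line(s) (total 0); column heights now [0 4 8 8 0], max=8
Drop 4: O rot3 at col 0 lands with bottom-row=4; cleared 0 line(s) (total 0); column heights now [6 6 8 8 0], max=8
Drop 5: O rot1 at col 0 lands with bottom-row=6; cleared 0 line(s) (total 0); column heights now [8 8 8 8 0], max=8

Answer: ####.
####.
###..
###..
.##..
..#..
.##..
..#..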